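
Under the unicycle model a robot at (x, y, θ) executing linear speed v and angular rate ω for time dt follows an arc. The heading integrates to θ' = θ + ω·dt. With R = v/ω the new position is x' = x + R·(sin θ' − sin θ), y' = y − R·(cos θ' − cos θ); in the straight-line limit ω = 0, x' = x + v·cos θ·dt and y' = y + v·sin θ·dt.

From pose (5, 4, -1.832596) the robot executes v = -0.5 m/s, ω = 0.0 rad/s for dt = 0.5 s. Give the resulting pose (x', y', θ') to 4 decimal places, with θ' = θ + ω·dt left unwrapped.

(5.0647, 4.2415, -1.8326)

θ' = -1.8326 + 0.0·0.5 = -1.8326
ω = 0 → straight: x' = 5 + -0.5·cos(-1.8326)·0.5 = 5.0647
y' = 4 + -0.5·sin(-1.8326)·0.5 = 4.2415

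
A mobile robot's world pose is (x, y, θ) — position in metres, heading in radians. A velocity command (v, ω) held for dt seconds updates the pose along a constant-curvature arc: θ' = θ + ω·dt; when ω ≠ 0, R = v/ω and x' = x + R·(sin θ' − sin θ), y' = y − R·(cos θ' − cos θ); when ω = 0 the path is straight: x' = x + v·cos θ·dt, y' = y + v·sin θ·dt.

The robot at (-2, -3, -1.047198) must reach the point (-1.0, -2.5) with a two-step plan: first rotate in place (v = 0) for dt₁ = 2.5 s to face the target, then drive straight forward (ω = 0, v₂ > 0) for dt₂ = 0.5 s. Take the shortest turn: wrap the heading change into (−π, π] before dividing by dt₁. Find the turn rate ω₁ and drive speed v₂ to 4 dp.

ω₁ = 0.6043, v₂ = 2.2361

heading to target = atan2(-2.5−-3, -1−-2) = 0.4636
Δθ = wrap(0.4636 − -1.0472) = 1.5108; ω₁ = Δθ/dt₁ = 0.6043
distance = √((-1−-2)² + (-2.5−-3)²) = 1.1180; v₂ = distance/dt₂ = 2.2361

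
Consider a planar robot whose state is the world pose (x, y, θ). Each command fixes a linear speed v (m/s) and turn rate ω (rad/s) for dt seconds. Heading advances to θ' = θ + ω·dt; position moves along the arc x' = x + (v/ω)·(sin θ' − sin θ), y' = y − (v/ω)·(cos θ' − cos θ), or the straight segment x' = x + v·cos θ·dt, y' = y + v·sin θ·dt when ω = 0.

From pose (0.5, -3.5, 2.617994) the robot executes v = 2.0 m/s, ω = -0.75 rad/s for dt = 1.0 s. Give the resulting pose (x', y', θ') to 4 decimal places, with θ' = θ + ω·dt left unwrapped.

θ' = 2.6180 + -0.75·1.0 = 1.8680
R = v/ω = 2.0/-0.75 = -2.6667
x' = 0.5 + -2.6667·(sin 1.8680 − sin 2.6180) = -0.7164
y' = -3.5 − -2.6667·(cos 1.8680 − cos 2.6180) = -1.9715

(-0.7164, -1.9715, 1.8680)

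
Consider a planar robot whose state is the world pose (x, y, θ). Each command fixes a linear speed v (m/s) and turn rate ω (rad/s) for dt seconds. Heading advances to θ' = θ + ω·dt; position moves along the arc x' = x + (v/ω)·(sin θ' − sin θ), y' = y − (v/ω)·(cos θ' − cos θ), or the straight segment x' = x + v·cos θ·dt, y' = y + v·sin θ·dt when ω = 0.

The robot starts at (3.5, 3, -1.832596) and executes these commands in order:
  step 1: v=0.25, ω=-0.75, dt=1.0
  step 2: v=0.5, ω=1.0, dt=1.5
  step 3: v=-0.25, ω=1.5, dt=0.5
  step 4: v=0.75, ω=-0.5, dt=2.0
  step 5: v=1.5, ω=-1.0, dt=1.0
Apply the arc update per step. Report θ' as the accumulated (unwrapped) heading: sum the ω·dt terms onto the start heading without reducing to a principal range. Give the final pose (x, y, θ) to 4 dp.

step 1: θ'=-2.5826 (R=-0.3333) → pose (3.3548, 2.8037, -2.5826)
step 2: θ'=-1.0826 (R=0.5000) → pose (3.1784, 2.1453, -1.0826)
step 3: θ'=-0.3326 (R=-0.1667) → pose (3.0856, 2.2246, -0.3326)
step 4: θ'=-1.3326 (R=-1.5000) → pose (4.0535, 1.1608, -1.3326)
step 5: θ'=-2.3326 (R=-1.5000) → pose (3.6812, -0.2285, -2.3326)

(3.6812, -0.2285, -2.3326)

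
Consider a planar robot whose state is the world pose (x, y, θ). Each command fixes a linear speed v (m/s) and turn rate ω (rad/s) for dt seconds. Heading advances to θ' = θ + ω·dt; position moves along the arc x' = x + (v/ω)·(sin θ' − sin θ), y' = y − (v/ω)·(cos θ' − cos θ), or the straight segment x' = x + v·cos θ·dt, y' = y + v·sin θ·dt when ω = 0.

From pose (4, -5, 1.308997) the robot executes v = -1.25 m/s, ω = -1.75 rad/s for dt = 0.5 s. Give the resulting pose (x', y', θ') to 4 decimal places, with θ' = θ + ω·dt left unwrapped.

θ' = 1.3090 + -1.75·0.5 = 0.4340
R = v/ω = -1.25/-1.75 = 0.7143
x' = 4 + 0.7143·(sin 0.4340 − sin 1.3090) = 3.6104
y' = -5 − 0.7143·(cos 0.4340 − cos 1.3090) = -5.4632

(3.6104, -5.4632, 0.4340)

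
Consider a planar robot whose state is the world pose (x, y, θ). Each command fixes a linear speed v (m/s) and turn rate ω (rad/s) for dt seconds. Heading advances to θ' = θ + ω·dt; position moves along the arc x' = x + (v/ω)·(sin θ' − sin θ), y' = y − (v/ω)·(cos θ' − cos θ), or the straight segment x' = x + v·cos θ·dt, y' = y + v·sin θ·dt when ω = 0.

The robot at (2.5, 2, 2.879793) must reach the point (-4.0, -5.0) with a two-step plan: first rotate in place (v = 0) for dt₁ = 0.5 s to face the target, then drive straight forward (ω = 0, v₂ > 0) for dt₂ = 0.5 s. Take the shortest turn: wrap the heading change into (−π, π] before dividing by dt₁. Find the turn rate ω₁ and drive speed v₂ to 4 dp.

ω₁ = 2.1684, v₂ = 19.1050

heading to target = atan2(-5−2, -4−2.5) = -2.3192
Δθ = wrap(-2.3192 − 2.8798) = 1.0842; ω₁ = Δθ/dt₁ = 2.1684
distance = √((-4−2.5)² + (-5−2)²) = 9.5525; v₂ = distance/dt₂ = 19.1050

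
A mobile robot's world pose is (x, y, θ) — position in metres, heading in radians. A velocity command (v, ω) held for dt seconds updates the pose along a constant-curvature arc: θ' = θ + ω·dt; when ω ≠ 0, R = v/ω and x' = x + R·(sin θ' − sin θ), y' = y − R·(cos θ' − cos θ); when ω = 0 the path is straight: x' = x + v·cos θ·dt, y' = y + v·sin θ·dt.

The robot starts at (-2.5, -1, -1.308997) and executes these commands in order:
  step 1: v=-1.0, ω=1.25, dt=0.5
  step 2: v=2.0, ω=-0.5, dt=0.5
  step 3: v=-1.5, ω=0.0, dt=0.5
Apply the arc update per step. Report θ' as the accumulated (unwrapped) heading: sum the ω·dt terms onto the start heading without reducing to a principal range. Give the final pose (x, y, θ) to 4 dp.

step 1: θ'=-0.6840 (R=-0.8000) → pose (-2.7672, -0.5870, -0.6840)
step 2: θ'=-0.9340 (R=-4.0000) → pose (-2.0788, -1.3087, -0.9340)
step 3: θ'=-0.9340 (straight) → pose (-2.5248, -0.7057, -0.9340)

(-2.5248, -0.7057, -0.9340)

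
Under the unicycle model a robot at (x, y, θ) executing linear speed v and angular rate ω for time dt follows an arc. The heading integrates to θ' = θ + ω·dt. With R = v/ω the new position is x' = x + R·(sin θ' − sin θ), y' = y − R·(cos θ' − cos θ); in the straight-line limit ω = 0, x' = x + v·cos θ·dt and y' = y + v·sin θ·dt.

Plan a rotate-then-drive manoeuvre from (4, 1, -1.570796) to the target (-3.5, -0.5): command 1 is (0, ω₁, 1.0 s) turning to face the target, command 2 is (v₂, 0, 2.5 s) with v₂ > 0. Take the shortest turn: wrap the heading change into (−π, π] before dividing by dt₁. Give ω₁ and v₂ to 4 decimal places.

ω₁ = -1.3734, v₂ = 3.0594

heading to target = atan2(-0.5−1, -3.5−4) = -2.9442
Δθ = wrap(-2.9442 − -1.5708) = -1.3734; ω₁ = Δθ/dt₁ = -1.3734
distance = √((-3.5−4)² + (-0.5−1)²) = 7.6485; v₂ = distance/dt₂ = 3.0594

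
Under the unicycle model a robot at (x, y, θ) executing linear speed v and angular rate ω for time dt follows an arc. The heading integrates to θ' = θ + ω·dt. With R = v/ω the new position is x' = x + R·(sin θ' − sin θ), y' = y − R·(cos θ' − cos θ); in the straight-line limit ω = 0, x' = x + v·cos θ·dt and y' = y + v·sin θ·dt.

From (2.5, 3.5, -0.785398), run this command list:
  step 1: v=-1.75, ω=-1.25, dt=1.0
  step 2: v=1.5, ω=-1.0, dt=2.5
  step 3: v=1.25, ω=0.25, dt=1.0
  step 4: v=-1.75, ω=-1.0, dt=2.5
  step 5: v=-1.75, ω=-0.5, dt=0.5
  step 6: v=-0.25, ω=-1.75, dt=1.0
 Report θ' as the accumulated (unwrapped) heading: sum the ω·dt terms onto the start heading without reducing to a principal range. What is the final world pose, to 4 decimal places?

step 1: θ'=-2.0354 (R=1.4000) → pose (2.2383, 5.1172, -2.0354)
step 2: θ'=-4.5354 (R=-1.5000) → pose (-0.5792, 5.5252, -4.5354)
step 3: θ'=-4.2854 (R=5.0000) → pose (-0.9500, 6.7156, -4.2854)
step 4: θ'=-6.7854 (R=1.7500) → pose (-3.3853, 4.4569, -6.7854)
step 5: θ'=-7.0354 (R=3.5000) → pose (-4.0919, 4.9691, -7.0354)
step 6: θ'=-8.7854 (R=0.1429) → pose (-4.0795, 5.1881, -8.7854)

(-4.0795, 5.1881, -8.7854)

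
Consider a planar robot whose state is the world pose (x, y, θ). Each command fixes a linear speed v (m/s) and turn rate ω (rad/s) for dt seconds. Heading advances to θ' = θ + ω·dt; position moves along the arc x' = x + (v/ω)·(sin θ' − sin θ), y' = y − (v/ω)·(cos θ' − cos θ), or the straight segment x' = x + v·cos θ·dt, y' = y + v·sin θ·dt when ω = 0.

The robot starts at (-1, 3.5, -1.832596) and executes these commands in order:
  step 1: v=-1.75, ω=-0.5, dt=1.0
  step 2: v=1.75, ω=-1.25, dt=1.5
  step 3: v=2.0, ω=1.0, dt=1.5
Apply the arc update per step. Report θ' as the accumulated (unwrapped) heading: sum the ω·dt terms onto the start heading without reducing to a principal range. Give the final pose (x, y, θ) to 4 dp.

step 1: θ'=-2.3326 (R=3.5000) → pose (-0.1518, 5.0099, -2.3326)
step 2: θ'=-4.2076 (R=-1.4000) → pose (-2.3903, 5.2992, -4.2076)
step 3: θ'=-2.7076 (R=2.0000) → pose (-4.9818, 6.1465, -2.7076)

(-4.9818, 6.1465, -2.7076)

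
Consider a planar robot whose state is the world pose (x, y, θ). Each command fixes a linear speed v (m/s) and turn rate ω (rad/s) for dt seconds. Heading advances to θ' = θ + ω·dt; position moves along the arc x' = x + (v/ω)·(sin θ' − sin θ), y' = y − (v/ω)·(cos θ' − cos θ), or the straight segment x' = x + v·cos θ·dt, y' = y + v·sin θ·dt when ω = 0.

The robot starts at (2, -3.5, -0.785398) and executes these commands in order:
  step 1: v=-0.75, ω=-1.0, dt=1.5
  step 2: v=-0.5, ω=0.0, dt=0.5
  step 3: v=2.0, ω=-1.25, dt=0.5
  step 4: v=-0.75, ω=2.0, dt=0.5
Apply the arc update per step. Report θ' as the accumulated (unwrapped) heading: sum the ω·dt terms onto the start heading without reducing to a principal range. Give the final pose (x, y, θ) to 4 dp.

step 1: θ'=-2.2854 (R=0.7500) → pose (1.9638, -2.4782, -2.2854)
step 2: θ'=-2.2854 (straight) → pose (2.1276, -2.2893, -2.2854)
step 3: θ'=-2.9104 (R=-1.6000) → pose (1.2857, -2.7983, -2.9104)
step 4: θ'=-1.9104 (R=-0.3750) → pose (1.5534, -2.5582, -1.9104)

(1.5534, -2.5582, -1.9104)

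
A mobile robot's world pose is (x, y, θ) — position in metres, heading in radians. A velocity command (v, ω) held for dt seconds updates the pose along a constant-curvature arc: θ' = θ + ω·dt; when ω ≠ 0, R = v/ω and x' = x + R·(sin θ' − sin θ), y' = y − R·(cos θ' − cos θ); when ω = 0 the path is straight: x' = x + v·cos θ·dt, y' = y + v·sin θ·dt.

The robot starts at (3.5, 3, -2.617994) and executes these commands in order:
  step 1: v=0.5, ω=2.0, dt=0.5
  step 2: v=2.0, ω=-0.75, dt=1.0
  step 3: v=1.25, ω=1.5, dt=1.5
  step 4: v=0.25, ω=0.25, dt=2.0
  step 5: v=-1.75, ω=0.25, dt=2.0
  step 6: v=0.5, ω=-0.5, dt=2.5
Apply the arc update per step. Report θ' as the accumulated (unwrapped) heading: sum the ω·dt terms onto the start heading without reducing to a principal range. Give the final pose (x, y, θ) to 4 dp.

step 1: θ'=-1.6180 (R=0.2500) → pose (3.3753, 2.7953, -1.6180)
step 2: θ'=-2.3680 (R=-2.6667) → pose (2.5748, 1.0134, -2.3680)
step 3: θ'=-0.1180 (R=0.8333) → pose (3.0590, -0.4103, -0.1180)
step 4: θ'=0.3820 (R=1.0000) → pose (3.5495, -0.3452, 0.3820)
step 5: θ'=0.8820 (R=-7.0000) → pose (0.7549, -2.3914, 0.8820)
step 6: θ'=-0.3680 (R=-1.0000) → pose (1.8866, -2.0940, -0.3680)

(1.8866, -2.0940, -0.3680)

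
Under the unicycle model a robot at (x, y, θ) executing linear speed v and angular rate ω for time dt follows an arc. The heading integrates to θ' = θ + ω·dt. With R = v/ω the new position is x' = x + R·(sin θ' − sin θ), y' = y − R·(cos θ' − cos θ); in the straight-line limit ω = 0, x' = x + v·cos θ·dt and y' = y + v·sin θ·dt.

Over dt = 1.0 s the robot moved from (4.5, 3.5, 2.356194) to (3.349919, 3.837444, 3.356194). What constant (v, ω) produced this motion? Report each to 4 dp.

Δθ = 3.356194 − 2.356194 = 1.000000
ω = Δθ/dt = 1.000000/1.0 = 1.0000
R = Δx/(sin θ' − sin θ) = 1.2500
v = R·ω = 1.2500·1.0000 = 1.2500

v = 1.2500, ω = 1.0000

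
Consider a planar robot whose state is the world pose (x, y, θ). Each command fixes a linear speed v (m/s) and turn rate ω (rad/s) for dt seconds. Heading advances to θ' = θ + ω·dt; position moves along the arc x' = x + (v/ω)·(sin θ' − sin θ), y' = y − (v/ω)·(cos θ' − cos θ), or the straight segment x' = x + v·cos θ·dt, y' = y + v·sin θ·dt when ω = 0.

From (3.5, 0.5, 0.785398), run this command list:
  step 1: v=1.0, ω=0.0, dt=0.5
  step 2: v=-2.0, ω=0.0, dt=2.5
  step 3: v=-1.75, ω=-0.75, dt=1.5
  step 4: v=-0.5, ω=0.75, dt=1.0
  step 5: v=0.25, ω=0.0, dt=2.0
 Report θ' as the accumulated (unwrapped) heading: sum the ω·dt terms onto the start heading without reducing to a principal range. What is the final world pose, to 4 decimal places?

(-2.1387, -3.0499, 0.4104)

step 1: θ'=0.7854 (straight) → pose (3.8536, 0.8536, 0.7854)
step 2: θ'=0.7854 (straight) → pose (0.3180, -2.6820, 0.7854)
step 3: θ'=-0.3396 (R=2.3333) → pose (-2.1092, -3.2321, -0.3396)
step 4: θ'=0.4104 (R=-0.6667) → pose (-2.5972, -3.2494, 0.4104)
step 5: θ'=0.4104 (straight) → pose (-2.1387, -3.0499, 0.4104)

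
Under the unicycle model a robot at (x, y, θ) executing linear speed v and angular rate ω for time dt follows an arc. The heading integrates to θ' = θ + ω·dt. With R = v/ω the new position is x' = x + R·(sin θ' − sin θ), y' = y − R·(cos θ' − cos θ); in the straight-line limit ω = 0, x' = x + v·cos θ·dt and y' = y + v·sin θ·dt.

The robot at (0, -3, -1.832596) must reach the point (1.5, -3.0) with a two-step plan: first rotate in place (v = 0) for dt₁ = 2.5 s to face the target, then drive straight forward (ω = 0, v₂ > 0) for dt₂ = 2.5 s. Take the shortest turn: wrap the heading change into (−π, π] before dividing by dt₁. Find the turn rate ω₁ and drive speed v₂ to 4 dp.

ω₁ = 0.7330, v₂ = 0.6000

heading to target = atan2(-3−-3, 1.5−0) = 0.0000
Δθ = wrap(0.0000 − -1.8326) = 1.8326; ω₁ = Δθ/dt₁ = 0.7330
distance = √((1.5−0)² + (-3−-3)²) = 1.5000; v₂ = distance/dt₂ = 0.6000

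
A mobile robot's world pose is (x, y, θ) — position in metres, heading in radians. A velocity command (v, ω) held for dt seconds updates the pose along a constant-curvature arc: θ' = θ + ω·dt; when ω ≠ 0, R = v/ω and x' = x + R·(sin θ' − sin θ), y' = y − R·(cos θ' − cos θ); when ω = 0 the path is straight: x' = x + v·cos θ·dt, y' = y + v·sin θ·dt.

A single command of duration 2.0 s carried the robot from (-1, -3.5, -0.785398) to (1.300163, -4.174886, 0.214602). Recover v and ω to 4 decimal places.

v = 1.2500, ω = 0.5000

Δθ = 0.214602 − -0.785398 = 1.000000
ω = Δθ/dt = 1.000000/2.0 = 0.5000
R = Δx/(sin θ' − sin θ) = 2.5000
v = R·ω = 2.5000·0.5000 = 1.2500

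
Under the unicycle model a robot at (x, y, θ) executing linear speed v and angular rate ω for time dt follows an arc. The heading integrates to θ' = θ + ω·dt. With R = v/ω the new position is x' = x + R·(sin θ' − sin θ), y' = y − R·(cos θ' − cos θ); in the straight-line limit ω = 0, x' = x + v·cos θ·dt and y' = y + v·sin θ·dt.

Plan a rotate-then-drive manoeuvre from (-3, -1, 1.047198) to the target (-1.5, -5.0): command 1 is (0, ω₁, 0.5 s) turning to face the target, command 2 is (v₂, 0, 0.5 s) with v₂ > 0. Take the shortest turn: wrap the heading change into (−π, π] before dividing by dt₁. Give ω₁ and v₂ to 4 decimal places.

ω₁ = -4.5184, v₂ = 8.5440

heading to target = atan2(-5−-1, -1.5−-3) = -1.2120
Δθ = wrap(-1.2120 − 1.0472) = -2.2592; ω₁ = Δθ/dt₁ = -4.5184
distance = √((-1.5−-3)² + (-5−-1)²) = 4.2720; v₂ = distance/dt₂ = 8.5440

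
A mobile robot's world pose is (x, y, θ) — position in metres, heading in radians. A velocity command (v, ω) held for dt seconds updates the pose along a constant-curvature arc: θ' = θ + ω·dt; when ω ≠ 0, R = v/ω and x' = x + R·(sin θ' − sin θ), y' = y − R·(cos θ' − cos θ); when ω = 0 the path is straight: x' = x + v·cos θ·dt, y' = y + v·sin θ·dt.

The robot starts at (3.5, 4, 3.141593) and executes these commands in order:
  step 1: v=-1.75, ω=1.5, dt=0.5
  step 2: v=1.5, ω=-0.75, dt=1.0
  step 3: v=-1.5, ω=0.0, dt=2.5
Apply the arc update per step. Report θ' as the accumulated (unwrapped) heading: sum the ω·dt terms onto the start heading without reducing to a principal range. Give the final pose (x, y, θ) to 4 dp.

step 1: θ'=3.8916 (R=-1.1667) → pose (4.2952, 4.3130, 3.8916)
step 2: θ'=3.1416 (R=-2.0000) → pose (2.9320, 3.7764, 3.1416)
step 3: θ'=3.1416 (straight) → pose (6.6820, 3.7764, 3.1416)

(6.6820, 3.7764, 3.1416)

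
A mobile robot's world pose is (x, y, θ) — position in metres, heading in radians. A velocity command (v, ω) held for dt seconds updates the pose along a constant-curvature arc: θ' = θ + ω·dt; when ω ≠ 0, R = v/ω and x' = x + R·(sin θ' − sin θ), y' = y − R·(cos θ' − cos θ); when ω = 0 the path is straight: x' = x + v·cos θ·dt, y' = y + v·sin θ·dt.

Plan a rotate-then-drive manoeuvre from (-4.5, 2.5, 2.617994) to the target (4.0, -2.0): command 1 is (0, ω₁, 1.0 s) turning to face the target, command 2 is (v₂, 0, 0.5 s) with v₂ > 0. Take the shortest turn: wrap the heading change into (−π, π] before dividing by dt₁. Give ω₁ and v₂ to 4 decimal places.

ω₁ = -3.1049, v₂ = 19.2354

heading to target = atan2(-2−2.5, 4−-4.5) = -0.4869
Δθ = wrap(-0.4869 − 2.6180) = -3.1049; ω₁ = Δθ/dt₁ = -3.1049
distance = √((4−-4.5)² + (-2−2.5)²) = 9.6177; v₂ = distance/dt₂ = 19.2354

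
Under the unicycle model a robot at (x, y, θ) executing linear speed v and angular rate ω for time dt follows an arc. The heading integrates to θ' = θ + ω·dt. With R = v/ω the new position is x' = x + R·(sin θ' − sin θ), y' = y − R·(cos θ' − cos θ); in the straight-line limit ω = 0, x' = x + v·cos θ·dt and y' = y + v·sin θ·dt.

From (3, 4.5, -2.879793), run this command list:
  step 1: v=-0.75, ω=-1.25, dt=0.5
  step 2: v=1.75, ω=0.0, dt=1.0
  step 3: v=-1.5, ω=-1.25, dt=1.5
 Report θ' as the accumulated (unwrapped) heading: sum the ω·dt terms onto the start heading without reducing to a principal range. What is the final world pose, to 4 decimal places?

step 1: θ'=-3.5048 (R=0.6000) → pose (3.3685, 4.4813, -3.5048)
step 2: θ'=-3.5048 (straight) → pose (1.7326, 5.1030, -3.5048)
step 3: θ'=-5.3798 (R=1.2000) → pose (2.2488, 3.2386, -5.3798)

(2.2488, 3.2386, -5.3798)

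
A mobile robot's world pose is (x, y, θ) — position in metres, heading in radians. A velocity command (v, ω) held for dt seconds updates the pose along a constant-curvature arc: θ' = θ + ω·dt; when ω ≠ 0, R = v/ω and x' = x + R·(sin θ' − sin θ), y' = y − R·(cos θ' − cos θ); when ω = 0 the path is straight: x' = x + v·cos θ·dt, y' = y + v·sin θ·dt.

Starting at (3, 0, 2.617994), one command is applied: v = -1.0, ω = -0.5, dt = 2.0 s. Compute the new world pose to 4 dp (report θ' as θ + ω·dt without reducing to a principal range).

(3.9978, -1.6377, 1.6180)

θ' = 2.6180 + -0.5·2.0 = 1.6180
R = v/ω = -1.0/-0.5 = 2.0000
x' = 3 + 2.0000·(sin 1.6180 − sin 2.6180) = 3.9978
y' = 0 − 2.0000·(cos 1.6180 − cos 2.6180) = -1.6377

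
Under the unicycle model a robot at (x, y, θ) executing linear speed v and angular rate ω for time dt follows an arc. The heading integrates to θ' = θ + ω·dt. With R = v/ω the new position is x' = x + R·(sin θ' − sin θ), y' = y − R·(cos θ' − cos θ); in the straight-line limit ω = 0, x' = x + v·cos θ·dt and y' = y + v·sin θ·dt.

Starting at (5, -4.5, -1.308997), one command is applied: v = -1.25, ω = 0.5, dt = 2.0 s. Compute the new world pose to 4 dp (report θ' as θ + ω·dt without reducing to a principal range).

θ' = -1.3090 + 0.5·2.0 = -0.3090
R = v/ω = -1.25/0.5 = -2.5000
x' = 5 + -2.5000·(sin -0.3090 − sin -1.3090) = 3.3454
y' = -4.5 − -2.5000·(cos -0.3090 − cos -1.3090) = -2.7654

(3.3454, -2.7654, -0.3090)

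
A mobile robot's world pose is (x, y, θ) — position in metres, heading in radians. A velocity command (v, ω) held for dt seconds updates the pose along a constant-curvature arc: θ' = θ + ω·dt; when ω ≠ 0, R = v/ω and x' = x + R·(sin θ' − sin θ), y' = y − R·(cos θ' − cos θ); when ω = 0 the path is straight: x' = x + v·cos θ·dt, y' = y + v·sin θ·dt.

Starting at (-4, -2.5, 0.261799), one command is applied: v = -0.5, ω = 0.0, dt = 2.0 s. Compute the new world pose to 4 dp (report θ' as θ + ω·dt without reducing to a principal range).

(-4.9659, -2.7588, 0.2618)

θ' = 0.2618 + 0.0·2.0 = 0.2618
ω = 0 → straight: x' = -4 + -0.5·cos(0.2618)·2.0 = -4.9659
y' = -2.5 + -0.5·sin(0.2618)·2.0 = -2.7588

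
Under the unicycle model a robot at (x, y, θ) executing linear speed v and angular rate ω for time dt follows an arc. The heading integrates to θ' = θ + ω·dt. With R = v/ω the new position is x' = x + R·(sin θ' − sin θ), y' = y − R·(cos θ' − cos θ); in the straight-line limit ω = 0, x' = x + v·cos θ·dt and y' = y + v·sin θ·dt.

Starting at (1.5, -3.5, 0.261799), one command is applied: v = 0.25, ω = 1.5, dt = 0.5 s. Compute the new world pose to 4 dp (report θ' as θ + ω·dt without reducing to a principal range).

(1.5982, -3.4274, 1.0118)

θ' = 0.2618 + 1.5·0.5 = 1.0118
R = v/ω = 0.25/1.5 = 0.1667
x' = 1.5 + 0.1667·(sin 1.0118 − sin 0.2618) = 1.5982
y' = -3.5 − 0.1667·(cos 1.0118 − cos 0.2618) = -3.4274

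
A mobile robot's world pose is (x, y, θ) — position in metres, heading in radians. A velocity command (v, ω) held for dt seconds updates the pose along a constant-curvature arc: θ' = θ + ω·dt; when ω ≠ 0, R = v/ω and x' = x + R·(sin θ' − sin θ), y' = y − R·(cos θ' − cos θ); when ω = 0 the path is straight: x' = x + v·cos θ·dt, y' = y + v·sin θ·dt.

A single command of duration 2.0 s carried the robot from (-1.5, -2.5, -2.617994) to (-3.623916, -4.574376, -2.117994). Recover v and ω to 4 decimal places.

Δθ = -2.117994 − -2.617994 = 0.500000
ω = Δθ/dt = 0.500000/2.0 = 0.2500
R = Δx/(sin θ' − sin θ) = 6.0000
v = R·ω = 6.0000·0.2500 = 1.5000

v = 1.5000, ω = 0.2500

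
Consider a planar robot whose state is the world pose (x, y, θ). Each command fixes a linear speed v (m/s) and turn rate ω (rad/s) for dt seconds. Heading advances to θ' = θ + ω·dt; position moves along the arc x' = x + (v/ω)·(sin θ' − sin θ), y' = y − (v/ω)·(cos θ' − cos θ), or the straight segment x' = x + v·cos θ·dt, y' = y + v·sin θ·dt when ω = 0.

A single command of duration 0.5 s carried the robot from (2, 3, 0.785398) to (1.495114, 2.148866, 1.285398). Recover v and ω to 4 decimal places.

Δθ = 1.285398 − 0.785398 = 0.500000
ω = Δθ/dt = 0.500000/0.5 = 1.0000
R = −Δy/(cos θ' − cos θ) = -2.0000
v = R·ω = -2.0000·1.0000 = -2.0000

v = -2.0000, ω = 1.0000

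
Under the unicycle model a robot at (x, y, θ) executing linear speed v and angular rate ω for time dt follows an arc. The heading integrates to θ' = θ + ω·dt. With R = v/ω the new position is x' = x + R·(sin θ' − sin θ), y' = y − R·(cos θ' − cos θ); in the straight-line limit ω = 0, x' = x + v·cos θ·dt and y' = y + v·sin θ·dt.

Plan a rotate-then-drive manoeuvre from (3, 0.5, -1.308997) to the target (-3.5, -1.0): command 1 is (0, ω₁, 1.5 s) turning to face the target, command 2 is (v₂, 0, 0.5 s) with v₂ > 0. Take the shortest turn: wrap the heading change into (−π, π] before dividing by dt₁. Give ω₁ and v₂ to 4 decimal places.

ω₁ = -1.0705, v₂ = 13.3417

heading to target = atan2(-1−0.5, -3.5−3) = -2.9148
Δθ = wrap(-2.9148 − -1.3090) = -1.6058; ω₁ = Δθ/dt₁ = -1.0705
distance = √((-3.5−3)² + (-1−0.5)²) = 6.6708; v₂ = distance/dt₂ = 13.3417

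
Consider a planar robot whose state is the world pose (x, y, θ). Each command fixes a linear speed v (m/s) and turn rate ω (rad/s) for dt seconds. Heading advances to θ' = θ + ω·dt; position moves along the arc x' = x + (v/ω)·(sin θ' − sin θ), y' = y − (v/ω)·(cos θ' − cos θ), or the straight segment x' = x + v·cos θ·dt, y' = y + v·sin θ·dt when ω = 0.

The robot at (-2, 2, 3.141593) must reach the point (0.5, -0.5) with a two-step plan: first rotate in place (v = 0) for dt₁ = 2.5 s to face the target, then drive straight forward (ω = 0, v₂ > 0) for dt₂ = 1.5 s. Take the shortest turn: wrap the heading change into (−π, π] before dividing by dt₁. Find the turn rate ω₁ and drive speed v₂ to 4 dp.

heading to target = atan2(-0.5−2, 0.5−-2) = -0.7854
Δθ = wrap(-0.7854 − 3.1416) = 2.3562; ω₁ = Δθ/dt₁ = 0.9425
distance = √((0.5−-2)² + (-0.5−2)²) = 3.5355; v₂ = distance/dt₂ = 2.3570

ω₁ = 0.9425, v₂ = 2.3570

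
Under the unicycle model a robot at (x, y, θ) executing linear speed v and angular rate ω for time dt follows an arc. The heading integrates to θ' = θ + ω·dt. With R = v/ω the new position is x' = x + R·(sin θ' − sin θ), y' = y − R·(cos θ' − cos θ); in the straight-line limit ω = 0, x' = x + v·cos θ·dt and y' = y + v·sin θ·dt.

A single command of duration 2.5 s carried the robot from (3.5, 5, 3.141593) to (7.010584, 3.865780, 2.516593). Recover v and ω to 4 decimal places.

Δθ = 2.516593 − 3.141593 = -0.625000
ω = Δθ/dt = -0.625000/2.5 = -0.2500
R = Δx/(sin θ' − sin θ) = 6.0000
v = R·ω = 6.0000·-0.2500 = -1.5000

v = -1.5000, ω = -0.2500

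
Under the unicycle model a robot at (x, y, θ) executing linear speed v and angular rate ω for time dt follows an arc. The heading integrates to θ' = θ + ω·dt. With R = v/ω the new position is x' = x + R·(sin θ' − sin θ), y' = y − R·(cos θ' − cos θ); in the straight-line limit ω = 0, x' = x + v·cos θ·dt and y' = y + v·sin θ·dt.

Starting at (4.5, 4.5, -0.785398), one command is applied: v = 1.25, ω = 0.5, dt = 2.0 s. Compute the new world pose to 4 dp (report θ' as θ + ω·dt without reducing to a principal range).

(6.8002, 3.8251, 0.2146)

θ' = -0.7854 + 0.5·2.0 = 0.2146
R = v/ω = 1.25/0.5 = 2.5000
x' = 4.5 + 2.5000·(sin 0.2146 − sin -0.7854) = 6.8002
y' = 4.5 − 2.5000·(cos 0.2146 − cos -0.7854) = 3.8251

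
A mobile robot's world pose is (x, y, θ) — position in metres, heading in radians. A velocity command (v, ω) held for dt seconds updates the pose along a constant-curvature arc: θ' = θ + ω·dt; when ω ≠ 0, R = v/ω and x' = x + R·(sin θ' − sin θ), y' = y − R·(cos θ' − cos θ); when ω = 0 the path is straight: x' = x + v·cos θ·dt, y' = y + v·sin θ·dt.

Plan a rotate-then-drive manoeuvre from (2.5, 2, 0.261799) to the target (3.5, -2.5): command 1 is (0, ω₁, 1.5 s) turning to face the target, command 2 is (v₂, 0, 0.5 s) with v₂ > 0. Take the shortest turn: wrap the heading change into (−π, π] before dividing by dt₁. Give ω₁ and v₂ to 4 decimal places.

heading to target = atan2(-2.5−2, 3.5−2.5) = -1.3521
Δθ = wrap(-1.3521 − 0.2618) = -1.6139; ω₁ = Δθ/dt₁ = -1.0760
distance = √((3.5−2.5)² + (-2.5−2)²) = 4.6098; v₂ = distance/dt₂ = 9.2195

ω₁ = -1.0760, v₂ = 9.2195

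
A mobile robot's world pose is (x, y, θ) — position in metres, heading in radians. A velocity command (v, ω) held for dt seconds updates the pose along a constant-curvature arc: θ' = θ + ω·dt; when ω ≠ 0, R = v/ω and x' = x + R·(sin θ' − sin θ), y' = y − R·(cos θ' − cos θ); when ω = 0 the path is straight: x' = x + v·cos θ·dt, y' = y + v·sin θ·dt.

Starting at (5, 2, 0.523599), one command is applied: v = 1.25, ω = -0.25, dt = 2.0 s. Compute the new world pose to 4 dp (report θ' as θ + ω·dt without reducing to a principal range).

θ' = 0.5236 + -0.25·2.0 = 0.0236
R = v/ω = 1.25/-0.25 = -5.0000
x' = 5 + -5.0000·(sin 0.0236 − sin 0.5236) = 7.3820
y' = 2 − -5.0000·(cos 0.0236 − cos 0.5236) = 2.6685

(7.3820, 2.6685, 0.0236)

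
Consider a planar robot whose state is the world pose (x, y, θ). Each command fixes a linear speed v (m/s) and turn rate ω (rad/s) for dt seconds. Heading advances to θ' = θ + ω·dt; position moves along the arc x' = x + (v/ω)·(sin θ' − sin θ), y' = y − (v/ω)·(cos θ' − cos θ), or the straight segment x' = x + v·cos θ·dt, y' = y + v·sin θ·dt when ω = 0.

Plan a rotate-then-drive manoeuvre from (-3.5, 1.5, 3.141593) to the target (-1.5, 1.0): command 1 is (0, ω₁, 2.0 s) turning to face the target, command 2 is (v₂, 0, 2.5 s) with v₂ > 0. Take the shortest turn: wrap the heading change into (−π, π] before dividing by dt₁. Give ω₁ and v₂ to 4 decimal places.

heading to target = atan2(1−1.5, -1.5−-3.5) = -0.2450
Δθ = wrap(-0.2450 − 3.1416) = 2.8966; ω₁ = Δθ/dt₁ = 1.4483
distance = √((-1.5−-3.5)² + (1−1.5)²) = 2.0616; v₂ = distance/dt₂ = 0.8246

ω₁ = 1.4483, v₂ = 0.8246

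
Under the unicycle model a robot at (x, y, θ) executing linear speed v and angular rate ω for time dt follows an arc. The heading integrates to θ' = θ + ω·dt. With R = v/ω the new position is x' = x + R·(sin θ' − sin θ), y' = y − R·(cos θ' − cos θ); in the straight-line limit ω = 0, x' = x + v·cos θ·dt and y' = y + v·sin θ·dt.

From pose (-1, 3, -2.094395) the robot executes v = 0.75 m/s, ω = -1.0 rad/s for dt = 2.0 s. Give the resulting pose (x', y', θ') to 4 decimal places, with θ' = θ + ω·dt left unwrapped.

θ' = -2.0944 + -1.0·2.0 = -4.0944
R = v/ω = 0.75/-1.0 = -0.7500
x' = -1 + -0.7500·(sin -4.0944 − sin -2.0944) = -2.2608
y' = 3 − -0.7500·(cos -4.0944 − cos -2.0944) = 2.9404

(-2.2608, 2.9404, -4.0944)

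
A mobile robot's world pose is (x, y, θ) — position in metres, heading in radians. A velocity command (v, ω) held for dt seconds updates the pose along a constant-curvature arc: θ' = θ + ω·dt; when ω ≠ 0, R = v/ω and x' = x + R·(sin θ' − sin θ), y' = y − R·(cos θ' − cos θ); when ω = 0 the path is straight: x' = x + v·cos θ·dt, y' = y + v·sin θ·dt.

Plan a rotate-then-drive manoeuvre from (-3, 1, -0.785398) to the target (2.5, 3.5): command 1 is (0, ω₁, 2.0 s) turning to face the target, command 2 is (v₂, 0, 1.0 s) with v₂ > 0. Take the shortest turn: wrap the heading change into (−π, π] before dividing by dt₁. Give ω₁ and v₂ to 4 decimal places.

ω₁ = 0.6060, v₂ = 6.0415

heading to target = atan2(3.5−1, 2.5−-3) = 0.4266
Δθ = wrap(0.4266 − -0.7854) = 1.2120; ω₁ = Δθ/dt₁ = 0.6060
distance = √((2.5−-3)² + (3.5−1)²) = 6.0415; v₂ = distance/dt₂ = 6.0415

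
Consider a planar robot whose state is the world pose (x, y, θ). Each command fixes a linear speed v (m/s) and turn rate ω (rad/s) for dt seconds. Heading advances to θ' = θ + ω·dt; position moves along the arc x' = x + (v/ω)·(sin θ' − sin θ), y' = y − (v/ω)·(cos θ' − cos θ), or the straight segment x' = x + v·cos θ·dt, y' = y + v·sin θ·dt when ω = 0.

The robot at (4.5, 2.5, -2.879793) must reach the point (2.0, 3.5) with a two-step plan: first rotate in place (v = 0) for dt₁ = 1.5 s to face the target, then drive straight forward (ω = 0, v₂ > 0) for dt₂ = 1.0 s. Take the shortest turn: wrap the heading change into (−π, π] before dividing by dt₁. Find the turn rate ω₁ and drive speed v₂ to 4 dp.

heading to target = atan2(3.5−2.5, 2−4.5) = 2.7611
Δθ = wrap(2.7611 − -2.8798) = -0.6423; ω₁ = Δθ/dt₁ = -0.4282
distance = √((2−4.5)² + (3.5−2.5)²) = 2.6926; v₂ = distance/dt₂ = 2.6926

ω₁ = -0.4282, v₂ = 2.6926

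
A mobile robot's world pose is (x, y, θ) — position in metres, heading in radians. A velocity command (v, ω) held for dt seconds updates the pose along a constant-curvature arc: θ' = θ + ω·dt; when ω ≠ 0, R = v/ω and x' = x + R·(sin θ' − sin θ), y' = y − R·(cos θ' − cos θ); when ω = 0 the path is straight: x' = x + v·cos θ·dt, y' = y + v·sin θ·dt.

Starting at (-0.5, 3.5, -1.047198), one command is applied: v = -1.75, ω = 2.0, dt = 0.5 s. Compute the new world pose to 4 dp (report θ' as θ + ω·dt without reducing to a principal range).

(-1.2165, 3.9365, -0.0472)

θ' = -1.0472 + 2.0·0.5 = -0.0472
R = v/ω = -1.75/2.0 = -0.8750
x' = -0.5 + -0.8750·(sin -0.0472 − sin -1.0472) = -1.2165
y' = 3.5 − -0.8750·(cos -0.0472 − cos -1.0472) = 3.9365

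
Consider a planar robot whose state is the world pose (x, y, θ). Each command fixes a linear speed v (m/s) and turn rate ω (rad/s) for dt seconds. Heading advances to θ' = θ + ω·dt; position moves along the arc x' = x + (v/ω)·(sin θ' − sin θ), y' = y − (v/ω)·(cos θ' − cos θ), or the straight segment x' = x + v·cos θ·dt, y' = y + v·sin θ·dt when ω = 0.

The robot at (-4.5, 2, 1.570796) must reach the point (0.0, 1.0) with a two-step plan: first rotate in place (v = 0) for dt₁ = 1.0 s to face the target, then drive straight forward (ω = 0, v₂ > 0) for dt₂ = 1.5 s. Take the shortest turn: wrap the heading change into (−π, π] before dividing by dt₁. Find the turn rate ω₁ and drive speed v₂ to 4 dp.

ω₁ = -1.7895, v₂ = 3.0732

heading to target = atan2(1−2, 0−-4.5) = -0.2187
Δθ = wrap(-0.2187 − 1.5708) = -1.7895; ω₁ = Δθ/dt₁ = -1.7895
distance = √((0−-4.5)² + (1−2)²) = 4.6098; v₂ = distance/dt₂ = 3.0732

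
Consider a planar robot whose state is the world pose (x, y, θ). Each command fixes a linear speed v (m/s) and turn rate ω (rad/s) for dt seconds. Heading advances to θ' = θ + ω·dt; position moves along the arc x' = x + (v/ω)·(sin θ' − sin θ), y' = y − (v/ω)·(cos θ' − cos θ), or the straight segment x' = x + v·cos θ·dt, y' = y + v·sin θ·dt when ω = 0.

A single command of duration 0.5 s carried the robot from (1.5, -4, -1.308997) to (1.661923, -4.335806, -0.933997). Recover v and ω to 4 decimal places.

Δθ = -0.933997 − -1.308997 = 0.375000
ω = Δθ/dt = 0.375000/0.5 = 0.7500
R = −Δy/(cos θ' − cos θ) = 1.0000
v = R·ω = 1.0000·0.7500 = 0.7500

v = 0.7500, ω = 0.7500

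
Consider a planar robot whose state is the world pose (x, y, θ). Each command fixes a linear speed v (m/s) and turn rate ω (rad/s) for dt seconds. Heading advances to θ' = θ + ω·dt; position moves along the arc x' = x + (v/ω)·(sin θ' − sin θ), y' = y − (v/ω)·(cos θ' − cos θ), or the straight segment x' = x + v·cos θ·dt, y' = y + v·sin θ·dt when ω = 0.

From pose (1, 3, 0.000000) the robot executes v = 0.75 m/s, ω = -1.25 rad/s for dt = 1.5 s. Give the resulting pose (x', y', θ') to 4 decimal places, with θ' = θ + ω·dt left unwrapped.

(1.5725, 2.2203, -1.8750)

θ' = 0.0000 + -1.25·1.5 = -1.8750
R = v/ω = 0.75/-1.25 = -0.6000
x' = 1 + -0.6000·(sin -1.8750 − sin 0.0000) = 1.5725
y' = 3 − -0.6000·(cos -1.8750 − cos 0.0000) = 2.2203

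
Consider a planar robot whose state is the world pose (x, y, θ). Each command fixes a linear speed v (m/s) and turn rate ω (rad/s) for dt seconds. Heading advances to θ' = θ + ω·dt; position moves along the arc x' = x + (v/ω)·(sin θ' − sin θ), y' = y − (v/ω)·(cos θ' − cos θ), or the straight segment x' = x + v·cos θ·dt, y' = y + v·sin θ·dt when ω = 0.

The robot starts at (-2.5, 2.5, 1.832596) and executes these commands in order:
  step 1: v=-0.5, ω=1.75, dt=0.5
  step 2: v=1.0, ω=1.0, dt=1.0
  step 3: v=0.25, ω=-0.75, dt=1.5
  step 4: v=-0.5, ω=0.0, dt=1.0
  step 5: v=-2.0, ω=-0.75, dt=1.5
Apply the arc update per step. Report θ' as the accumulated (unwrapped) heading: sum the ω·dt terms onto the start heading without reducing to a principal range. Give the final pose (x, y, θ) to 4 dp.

(-1.9972, -0.5769, 1.4576)

step 1: θ'=2.7076 (R=-0.2857) → pose (-2.3442, 2.3147, 2.7076)
step 2: θ'=3.7076 (R=1.0000) → pose (-3.3009, 2.2515, 3.7076)
step 3: θ'=2.5826 (R=-0.3333) → pose (-3.6565, 2.2502, 2.5826)
step 4: θ'=2.5826 (straight) → pose (-3.2326, 1.9851, 2.5826)
step 5: θ'=1.4576 (R=2.6667) → pose (-1.9972, -0.5769, 1.4576)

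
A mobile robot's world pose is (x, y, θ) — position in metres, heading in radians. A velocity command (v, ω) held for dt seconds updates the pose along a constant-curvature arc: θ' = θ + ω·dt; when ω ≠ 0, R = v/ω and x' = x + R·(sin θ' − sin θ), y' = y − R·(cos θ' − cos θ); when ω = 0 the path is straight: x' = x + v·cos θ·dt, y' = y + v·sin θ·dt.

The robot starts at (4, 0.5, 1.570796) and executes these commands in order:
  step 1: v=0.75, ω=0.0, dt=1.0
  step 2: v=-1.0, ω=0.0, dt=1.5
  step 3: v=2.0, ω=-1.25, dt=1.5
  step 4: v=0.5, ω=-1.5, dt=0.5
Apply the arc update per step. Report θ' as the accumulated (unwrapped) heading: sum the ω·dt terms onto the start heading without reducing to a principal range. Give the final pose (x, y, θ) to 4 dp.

(6.2692, 1.1231, -1.0542)

step 1: θ'=1.5708 (straight) → pose (4.0000, 1.2500, 1.5708)
step 2: θ'=1.5708 (straight) → pose (4.0000, -0.2500, 1.5708)
step 3: θ'=-0.3042 (R=-1.6000) → pose (6.0793, 1.2765, -0.3042)
step 4: θ'=-1.0542 (R=-0.3333) → pose (6.2692, 1.1231, -1.0542)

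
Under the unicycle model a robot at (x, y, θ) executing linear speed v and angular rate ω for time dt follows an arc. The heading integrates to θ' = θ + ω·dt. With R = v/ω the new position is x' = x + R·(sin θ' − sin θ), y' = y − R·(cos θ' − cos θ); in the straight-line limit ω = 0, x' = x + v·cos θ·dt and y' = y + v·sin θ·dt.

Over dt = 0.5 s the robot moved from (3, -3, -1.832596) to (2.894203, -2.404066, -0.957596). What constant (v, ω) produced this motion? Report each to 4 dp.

Δθ = -0.957596 − -1.832596 = 0.875000
ω = Δθ/dt = 0.875000/0.5 = 1.7500
R = −Δy/(cos θ' − cos θ) = -0.7143
v = R·ω = -0.7143·1.7500 = -1.2500

v = -1.2500, ω = 1.7500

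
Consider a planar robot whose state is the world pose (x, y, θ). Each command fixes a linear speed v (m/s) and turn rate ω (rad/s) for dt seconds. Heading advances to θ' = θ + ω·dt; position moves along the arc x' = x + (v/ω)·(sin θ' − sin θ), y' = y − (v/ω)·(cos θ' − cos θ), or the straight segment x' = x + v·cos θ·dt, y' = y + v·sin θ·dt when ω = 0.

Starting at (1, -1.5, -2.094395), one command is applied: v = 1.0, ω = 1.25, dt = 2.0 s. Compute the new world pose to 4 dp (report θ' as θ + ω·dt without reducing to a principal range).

θ' = -2.0944 + 1.25·2.0 = 0.4056
R = v/ω = 1.0/1.25 = 0.8000
x' = 1 + 0.8000·(sin 0.4056 − sin -2.0944) = 2.0085
y' = -1.5 − 0.8000·(cos 0.4056 − cos -2.0944) = -2.6351

(2.0085, -2.6351, 0.4056)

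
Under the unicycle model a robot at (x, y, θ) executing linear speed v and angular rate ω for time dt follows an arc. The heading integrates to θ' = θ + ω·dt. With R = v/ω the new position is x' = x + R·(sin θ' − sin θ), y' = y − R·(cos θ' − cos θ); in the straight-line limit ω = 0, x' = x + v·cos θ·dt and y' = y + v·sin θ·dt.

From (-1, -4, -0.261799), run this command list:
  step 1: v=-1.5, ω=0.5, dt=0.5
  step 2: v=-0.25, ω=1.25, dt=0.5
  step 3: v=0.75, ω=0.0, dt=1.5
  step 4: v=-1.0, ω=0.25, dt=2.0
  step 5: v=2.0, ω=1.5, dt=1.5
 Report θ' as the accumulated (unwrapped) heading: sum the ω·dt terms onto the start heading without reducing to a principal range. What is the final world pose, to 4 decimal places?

step 1: θ'=-0.0118 (R=-3.0000) → pose (-1.7411, -3.8980, -0.0118)
step 2: θ'=0.6132 (R=-0.2000) → pose (-1.8585, -3.9344, 0.6132)
step 3: θ'=0.6132 (straight) → pose (-0.9385, -3.2870, 0.6132)
step 4: θ'=1.1132 (R=-4.0000) → pose (-2.2250, -4.7911, 1.1132)
step 5: θ'=3.3632 (R=1.3333) → pose (-3.7142, -2.9013, 3.3632)

(-3.7142, -2.9013, 3.3632)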